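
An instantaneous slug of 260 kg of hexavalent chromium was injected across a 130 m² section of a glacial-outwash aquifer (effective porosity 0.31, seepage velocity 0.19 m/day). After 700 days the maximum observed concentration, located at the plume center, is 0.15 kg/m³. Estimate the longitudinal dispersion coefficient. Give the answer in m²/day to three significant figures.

0.210 m²/day

At the plume center C_max = M/(n_e·A·√(4πDt)), so D = M²/(4πt·(n_e·A·C_max)²).
n_e·A·C_max = 0.31 × 130 × 0.15 = 6.045 kg/m.
D = 260²/(4π × 700 × 6.045²) = 0.210 m²/day.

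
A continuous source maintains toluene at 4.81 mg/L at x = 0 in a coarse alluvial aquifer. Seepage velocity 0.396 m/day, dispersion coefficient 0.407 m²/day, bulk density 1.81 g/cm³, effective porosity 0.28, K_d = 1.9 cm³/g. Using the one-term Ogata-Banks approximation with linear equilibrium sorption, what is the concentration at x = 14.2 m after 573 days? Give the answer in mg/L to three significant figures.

Retardation factor R = 1 + ρ_b·K_d/n = 1 + 1.81 × 1.9/0.28 = 13.28.
Sorption retards both mechanisms: v_R = v/R = 0.02982 m/day, D_R = D/R = 0.03065 m²/day.
v_R·t = 0.02982 × 573 = 17.08686 m; 2√(D_R t) = 8.382 m; argument = (14.2 − 17.08686)/8.382 = -0.3444.
C = C₀ × ½·erfc(-0.3444) = 4.81 × 0.6869 = 3.30 mg/L.

3.30 mg/L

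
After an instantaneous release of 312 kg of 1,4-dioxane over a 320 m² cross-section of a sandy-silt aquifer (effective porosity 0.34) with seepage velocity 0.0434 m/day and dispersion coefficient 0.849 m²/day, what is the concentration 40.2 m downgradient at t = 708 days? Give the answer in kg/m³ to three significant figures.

For an instantaneous plane source, C(x,t) = M/(n_e·A·√(4πDt)) · exp(−(x−vt)²/(4Dt)), with n_e·A the pore (flow) area.
Plume center vt = 0.0434 × 708 = 30.7272 m, so the well at 40.2 m is 9.4728 m downgradient of the peak.
√(4πDt) = 86.91 m, giving peak height M/(n_e·A·√(4πDt)) = 312/(0.34 × 320 × 86.91) = 0.03300 kg/m³.
(x−vt)²/(4Dt) = (9.4728)²/(4 × 0.849 × 708) = 0.03732; exp(−0.03732) = 0.9634.
C = 0.03300 × 0.9634 = 0.0318 kg/m³.

0.0318 kg/m³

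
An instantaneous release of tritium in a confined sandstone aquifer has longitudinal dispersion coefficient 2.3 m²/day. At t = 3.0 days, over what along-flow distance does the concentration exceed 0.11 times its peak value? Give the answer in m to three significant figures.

15.6 m

The plume is Gaussian with σ = √(2Dt) = √(2 × 2.3 × 3.0) = 3.715 m.
C/C_peak = exp(−Δx²/(2σ²)) = 0.11 ⇒ Δx = σ·√(−2 ln 0.11) = 3.715 × 2.101 = 7.805 m.
Width = 2Δx = 15.6 m.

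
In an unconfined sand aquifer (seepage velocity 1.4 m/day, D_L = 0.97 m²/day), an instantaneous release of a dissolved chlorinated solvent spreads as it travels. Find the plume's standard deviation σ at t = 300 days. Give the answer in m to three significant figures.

24.1 m

Dispersive spreading gives a Gaussian with σ² = 2Dt; advection only shifts the center.
σ = √(2 × 0.97 × 300) = 24.1 m.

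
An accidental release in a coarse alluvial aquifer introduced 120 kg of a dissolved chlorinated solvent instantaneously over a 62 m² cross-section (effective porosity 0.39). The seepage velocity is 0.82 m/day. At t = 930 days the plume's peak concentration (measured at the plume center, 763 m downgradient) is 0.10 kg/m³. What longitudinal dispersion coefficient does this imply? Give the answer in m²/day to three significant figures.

At the plume center C_max = M/(n_e·A·√(4πDt)), so D = M²/(4πt·(n_e·A·C_max)²).
n_e·A·C_max = 0.39 × 62 × 0.10 = 2.418 kg/m.
D = 120²/(4π × 930 × 2.418²) = 0.211 m²/day.

0.211 m²/day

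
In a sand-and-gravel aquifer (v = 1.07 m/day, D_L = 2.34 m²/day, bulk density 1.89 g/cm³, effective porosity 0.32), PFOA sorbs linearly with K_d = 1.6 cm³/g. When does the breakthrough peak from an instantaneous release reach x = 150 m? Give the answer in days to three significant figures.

1440 days

Retardation factor R = 1 + ρ_b·K_d/n = 1 + 1.89 × 1.6/0.32 = 10.45.
Sorption retards both mechanisms: v_R = v/R = 0.1024 m/day, D_R = D/R = 0.2239 m²/day.
Peak time from v_R²t² + 2D_R t − x² = 0: t = (√(D_R² + v_R²x²) − D_R)/v_R².
√(D_R² + v_R²x²) = √(0.2239² + 0.1024² × 150²) = 15.36; v_R² = 0.01049.
t = (15.36 − 0.2239)/0.01049 = 1440 days.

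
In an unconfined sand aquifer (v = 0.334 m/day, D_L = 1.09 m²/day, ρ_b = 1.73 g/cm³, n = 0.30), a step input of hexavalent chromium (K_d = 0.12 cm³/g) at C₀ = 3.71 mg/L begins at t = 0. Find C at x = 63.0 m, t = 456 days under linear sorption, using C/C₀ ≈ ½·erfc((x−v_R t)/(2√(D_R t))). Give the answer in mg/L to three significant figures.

Retardation factor R = 1 + ρ_b·K_d/n = 1 + 1.73 × 0.12/0.30 = 1.692.
Sorption retards both mechanisms: v_R = v/R = 0.1974 m/day, D_R = D/R = 0.6442 m²/day.
v_R·t = 0.1974 × 456 = 90.0144 m; 2√(D_R t) = 34.28 m; argument = (63.0 − 90.0144)/34.28 = -0.7881.
C = C₀ × ½·erfc(-0.7881) = 3.71 × 0.8675 = 3.22 mg/L.

3.22 mg/L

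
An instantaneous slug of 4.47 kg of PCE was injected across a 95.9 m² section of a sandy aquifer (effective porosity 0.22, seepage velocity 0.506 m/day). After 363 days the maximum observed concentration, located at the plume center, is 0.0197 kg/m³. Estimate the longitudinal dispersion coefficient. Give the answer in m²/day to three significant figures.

0.0254 m²/day

At the plume center C_max = M/(n_e·A·√(4πDt)), so D = M²/(4πt·(n_e·A·C_max)²).
n_e·A·C_max = 0.22 × 95.9 × 0.0197 = 0.4156 kg/m.
D = 4.47²/(4π × 363 × 0.4156²) = 0.0254 m²/day.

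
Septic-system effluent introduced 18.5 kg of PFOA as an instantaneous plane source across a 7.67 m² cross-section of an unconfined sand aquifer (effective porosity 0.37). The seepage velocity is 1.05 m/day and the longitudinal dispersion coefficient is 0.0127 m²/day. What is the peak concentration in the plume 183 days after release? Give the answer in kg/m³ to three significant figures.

1.21 kg/m³

The peak of an instantaneous 1D plume sits at x = vt; there the Gaussian factor is 1 and C_max = M/(n_e·A·√(4πDt)), where n_e·A is the pore area the mass is dissolved in.
√(4πDt) = √(4π × 0.0127 × 183) = 5.404 m, so C_max = 18.5/(0.37 × 7.67 × 5.404) = 1.21 kg/m³.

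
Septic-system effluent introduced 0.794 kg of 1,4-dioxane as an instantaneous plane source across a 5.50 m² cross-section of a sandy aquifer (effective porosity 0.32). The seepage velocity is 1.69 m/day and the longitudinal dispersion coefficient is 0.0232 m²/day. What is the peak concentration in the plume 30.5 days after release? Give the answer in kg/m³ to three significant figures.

The peak of an instantaneous 1D plume sits at x = vt; there the Gaussian factor is 1 and C_max = M/(n_e·A·√(4πDt)), where n_e·A is the pore area the mass is dissolved in.
√(4πDt) = √(4π × 0.0232 × 30.5) = 2.982 m, so C_max = 0.794/(0.32 × 5.50 × 2.982) = 0.151 kg/m³.

0.151 kg/m³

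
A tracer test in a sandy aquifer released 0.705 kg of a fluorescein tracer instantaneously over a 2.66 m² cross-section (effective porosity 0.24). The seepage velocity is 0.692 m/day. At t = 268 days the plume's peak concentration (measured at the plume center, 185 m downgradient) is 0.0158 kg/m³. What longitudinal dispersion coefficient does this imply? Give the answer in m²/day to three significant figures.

At the plume center C_max = M/(n_e·A·√(4πDt)), so D = M²/(4πt·(n_e·A·C_max)²).
n_e·A·C_max = 0.24 × 2.66 × 0.0158 = 0.01009 kg/m.
D = 0.705²/(4π × 268 × 0.01009²) = 1.45 m²/day.

1.45 m²/day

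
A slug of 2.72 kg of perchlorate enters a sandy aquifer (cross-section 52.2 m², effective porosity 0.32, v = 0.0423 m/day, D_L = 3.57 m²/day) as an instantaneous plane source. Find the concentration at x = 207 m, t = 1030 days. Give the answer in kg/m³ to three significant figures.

0.000123 kg/m³

For an instantaneous plane source, C(x,t) = M/(n_e·A·√(4πDt)) · exp(−(x−vt)²/(4Dt)), with n_e·A the pore (flow) area.
Plume center vt = 0.0423 × 1030 = 43.569 m, so the well at 207 m is 163.431 m downgradient of the peak.
√(4πDt) = 215.0 m, giving peak height M/(n_e·A·√(4πDt)) = 2.72/(0.32 × 52.2 × 215.0) = 0.0007574 kg/m³.
(x−vt)²/(4Dt) = (163.431)²/(4 × 3.57 × 1030) = 1.816; exp(−1.816) = 0.1627.
C = 0.0007574 × 0.1627 = 0.000123 kg/m³.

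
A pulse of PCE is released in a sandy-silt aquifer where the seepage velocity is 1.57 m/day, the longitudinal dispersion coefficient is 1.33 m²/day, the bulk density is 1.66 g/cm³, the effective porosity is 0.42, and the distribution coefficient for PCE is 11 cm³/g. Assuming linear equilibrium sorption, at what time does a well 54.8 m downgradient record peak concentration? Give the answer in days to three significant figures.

1530 days

Retardation factor R = 1 + ρ_b·K_d/n = 1 + 1.66 × 11/0.42 = 44.48.
Sorption retards both mechanisms: v_R = v/R = 0.03530 m/day, D_R = D/R = 0.02990 m²/day.
Peak time from v_R²t² + 2D_R t − x² = 0: t = (√(D_R² + v_R²x²) − D_R)/v_R².
√(D_R² + v_R²x²) = √(0.02990² + 0.03530² × 54.8²) = 1.935; v_R² = 0.001246.
t = (1.935 − 0.02990)/0.001246 = 1530 days.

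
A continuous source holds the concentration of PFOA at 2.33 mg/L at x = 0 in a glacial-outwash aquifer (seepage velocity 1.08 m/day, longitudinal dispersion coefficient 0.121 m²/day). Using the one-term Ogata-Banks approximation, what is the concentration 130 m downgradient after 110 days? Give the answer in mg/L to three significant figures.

For a continuous step input, C/C₀ ≈ ½·erfc((x−vt)/(2√(Dt))).
vt = 1.08 × 110 = 118.8 m and 2√(Dt) = 2√(0.121 × 110) = 7.297 m.
Argument (x−vt)/(2√(Dt)) = (130 − 118.8)/7.297 = 1.535; ½·erfc(1.535) = 0.01497.
C = 2.33 × 0.01497 = 0.0349 mg/L.

0.0349 mg/L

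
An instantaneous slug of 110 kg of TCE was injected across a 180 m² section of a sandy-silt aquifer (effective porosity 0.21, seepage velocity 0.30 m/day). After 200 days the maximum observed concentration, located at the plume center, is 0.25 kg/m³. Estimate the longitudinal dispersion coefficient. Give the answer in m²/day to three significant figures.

0.0539 m²/day

At the plume center C_max = M/(n_e·A·√(4πDt)), so D = M²/(4πt·(n_e·A·C_max)²).
n_e·A·C_max = 0.21 × 180 × 0.25 = 9.450 kg/m.
D = 110²/(4π × 200 × 9.450²) = 0.0539 m²/day.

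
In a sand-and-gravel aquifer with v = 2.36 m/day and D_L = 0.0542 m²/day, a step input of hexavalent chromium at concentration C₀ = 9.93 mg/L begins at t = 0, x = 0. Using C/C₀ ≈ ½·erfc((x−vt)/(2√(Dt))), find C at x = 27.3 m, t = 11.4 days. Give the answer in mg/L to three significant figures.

For a continuous step input, C/C₀ ≈ ½·erfc((x−vt)/(2√(Dt))).
vt = 2.36 × 11.4 = 26.904 m and 2√(Dt) = 2√(0.0542 × 11.4) = 1.572 m.
Argument (x−vt)/(2√(Dt)) = (27.3 − 26.904)/1.572 = 0.2519; ½·erfc(0.2519) = 0.3608.
C = 9.93 × 0.3608 = 3.58 mg/L.

3.58 mg/L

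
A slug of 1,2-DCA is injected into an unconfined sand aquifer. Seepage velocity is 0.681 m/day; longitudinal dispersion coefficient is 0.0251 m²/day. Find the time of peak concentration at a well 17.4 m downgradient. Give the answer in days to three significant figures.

For the 1D instantaneous-source solution, setting ∂C/∂t = 0 at fixed x gives v²t² + 2Dt − x² = 0, so t = (√(D² + v²x²) − D)/v².
√(D² + v²x²) = √(0.0251² + 0.681² × 17.4²) = 11.85; v² = 0.463761.
t = (11.85 − 0.0251)/0.463761 = 25.5 days (vs. the pure-advection estimate x/v = 25.6 d).

25.5 days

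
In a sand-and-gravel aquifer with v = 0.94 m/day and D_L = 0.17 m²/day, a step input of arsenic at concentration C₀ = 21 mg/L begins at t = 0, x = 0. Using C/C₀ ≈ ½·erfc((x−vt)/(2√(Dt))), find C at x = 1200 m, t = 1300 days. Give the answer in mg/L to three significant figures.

17.9 mg/L

For a continuous step input, C/C₀ ≈ ½·erfc((x−vt)/(2√(Dt))).
vt = 0.94 × 1300 = 1222 m and 2√(Dt) = 2√(0.17 × 1300) = 29.73 m.
Argument (x−vt)/(2√(Dt)) = (1200 − 1222)/29.73 = -0.7400; ½·erfc(-0.7400) = 0.8523.
C = 21 × 0.8523 = 17.9 mg/L.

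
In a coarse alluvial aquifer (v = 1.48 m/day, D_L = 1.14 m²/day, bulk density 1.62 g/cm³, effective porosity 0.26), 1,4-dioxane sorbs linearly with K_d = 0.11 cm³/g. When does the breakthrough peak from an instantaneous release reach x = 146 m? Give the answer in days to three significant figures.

Retardation factor R = 1 + ρ_b·K_d/n = 1 + 1.62 × 0.11/0.26 = 1.685.
Sorption retards both mechanisms: v_R = v/R = 0.8783 m/day, D_R = D/R = 0.6766 m²/day.
Peak time from v_R²t² + 2D_R t − x² = 0: t = (√(D_R² + v_R²x²) − D_R)/v_R².
√(D_R² + v_R²x²) = √(0.6766² + 0.8783² × 146²) = 128.2; v_R² = 0.7714.
t = (128.2 − 0.6766)/0.7714 = 165 days.

165 days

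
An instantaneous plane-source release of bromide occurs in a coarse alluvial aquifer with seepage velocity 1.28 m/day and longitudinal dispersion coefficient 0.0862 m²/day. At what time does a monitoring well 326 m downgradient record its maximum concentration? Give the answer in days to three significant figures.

255 days

For the 1D instantaneous-source solution, setting ∂C/∂t = 0 at fixed x gives v²t² + 2Dt − x² = 0, so t = (√(D² + v²x²) − D)/v².
√(D² + v²x²) = √(0.0862² + 1.28² × 326²) = 417.3; v² = 1.6384.
t = (417.3 − 0.0862)/1.6384 = 255 days (vs. the pure-advection estimate x/v = 255 d).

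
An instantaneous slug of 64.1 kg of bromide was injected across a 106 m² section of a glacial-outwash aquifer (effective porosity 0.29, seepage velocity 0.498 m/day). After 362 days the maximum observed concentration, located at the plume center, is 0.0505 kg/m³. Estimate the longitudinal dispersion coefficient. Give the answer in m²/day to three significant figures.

0.375 m²/day

At the plume center C_max = M/(n_e·A·√(4πDt)), so D = M²/(4πt·(n_e·A·C_max)²).
n_e·A·C_max = 0.29 × 106 × 0.0505 = 1.552 kg/m.
D = 64.1²/(4π × 362 × 1.552²) = 0.375 m²/day.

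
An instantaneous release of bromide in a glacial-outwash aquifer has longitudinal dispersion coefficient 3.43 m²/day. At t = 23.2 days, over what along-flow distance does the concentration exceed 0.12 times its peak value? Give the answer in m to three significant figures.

52.0 m

The plume is Gaussian with σ = √(2Dt) = √(2 × 3.43 × 23.2) = 12.62 m.
C/C_peak = exp(−Δx²/(2σ²)) = 0.12 ⇒ Δx = σ·√(−2 ln 0.12) = 12.62 × 2.059 = 25.98 m.
Width = 2Δx = 52.0 m.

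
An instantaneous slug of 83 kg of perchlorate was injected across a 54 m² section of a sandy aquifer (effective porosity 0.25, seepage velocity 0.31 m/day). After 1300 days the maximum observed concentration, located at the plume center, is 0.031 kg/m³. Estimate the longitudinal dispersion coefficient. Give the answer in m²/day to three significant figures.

At the plume center C_max = M/(n_e·A·√(4πDt)), so D = M²/(4πt·(n_e·A·C_max)²).
n_e·A·C_max = 0.25 × 54 × 0.031 = 0.4185 kg/m.
D = 83²/(4π × 1300 × 0.4185²) = 2.41 m²/day.

2.41 m²/day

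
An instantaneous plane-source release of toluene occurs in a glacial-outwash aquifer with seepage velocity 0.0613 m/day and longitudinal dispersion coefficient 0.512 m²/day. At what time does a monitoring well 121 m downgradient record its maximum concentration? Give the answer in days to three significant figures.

For the 1D instantaneous-source solution, setting ∂C/∂t = 0 at fixed x gives v²t² + 2Dt − x² = 0, so t = (√(D² + v²x²) − D)/v².
√(D² + v²x²) = √(0.512² + 0.0613² × 121²) = 7.435; v² = 0.00375769.
t = (7.435 − 0.512)/0.00375769 = 1840 days (vs. the pure-advection estimate x/v = 1970 d).

1840 days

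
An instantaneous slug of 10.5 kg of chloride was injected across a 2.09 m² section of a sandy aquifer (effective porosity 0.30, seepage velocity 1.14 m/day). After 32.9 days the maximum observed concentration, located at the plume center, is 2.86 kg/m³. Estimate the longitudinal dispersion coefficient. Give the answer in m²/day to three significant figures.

At the plume center C_max = M/(n_e·A·√(4πDt)), so D = M²/(4πt·(n_e·A·C_max)²).
n_e·A·C_max = 0.30 × 2.09 × 2.86 = 1.793 kg/m.
D = 10.5²/(4π × 32.9 × 1.793²) = 0.0829 m²/day.

0.0829 m²/day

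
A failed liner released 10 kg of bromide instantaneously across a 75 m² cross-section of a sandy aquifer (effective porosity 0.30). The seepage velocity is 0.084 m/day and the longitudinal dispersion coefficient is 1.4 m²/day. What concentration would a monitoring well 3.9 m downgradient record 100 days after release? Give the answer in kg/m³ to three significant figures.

For an instantaneous plane source, C(x,t) = M/(n_e·A·√(4πDt)) · exp(−(x−vt)²/(4Dt)), with n_e·A the pore (flow) area.
Plume center vt = 0.084 × 100 = 8.4 m, so the well at 3.9 m is 4.5 m upgradient of the peak.
√(4πDt) = 41.94 m, giving peak height M/(n_e·A·√(4πDt)) = 10/(0.30 × 75 × 41.94) = 0.01060 kg/m³.
(x−vt)²/(4Dt) = (-4.5)²/(4 × 1.4 × 100) = 0.03616; exp(−0.03616) = 0.9645.
C = 0.01060 × 0.9645 = 0.0102 kg/m³.

0.0102 kg/m³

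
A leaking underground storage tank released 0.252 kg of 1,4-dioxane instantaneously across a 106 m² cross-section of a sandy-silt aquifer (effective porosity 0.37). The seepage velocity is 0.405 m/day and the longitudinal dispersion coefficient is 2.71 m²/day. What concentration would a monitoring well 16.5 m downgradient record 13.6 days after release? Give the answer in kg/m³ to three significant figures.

For an instantaneous plane source, C(x,t) = M/(n_e·A·√(4πDt)) · exp(−(x−vt)²/(4Dt)), with n_e·A the pore (flow) area.
Plume center vt = 0.405 × 13.6 = 5.508 m, so the well at 16.5 m is 10.992 m downgradient of the peak.
√(4πDt) = 21.52 m, giving peak height M/(n_e·A·√(4πDt)) = 0.252/(0.37 × 106 × 21.52) = 0.0002986 kg/m³.
(x−vt)²/(4Dt) = (10.992)²/(4 × 2.71 × 13.6) = 0.8196; exp(−0.8196) = 0.4406.
C = 0.0002986 × 0.4406 = 0.000132 kg/m³.

0.000132 kg/m³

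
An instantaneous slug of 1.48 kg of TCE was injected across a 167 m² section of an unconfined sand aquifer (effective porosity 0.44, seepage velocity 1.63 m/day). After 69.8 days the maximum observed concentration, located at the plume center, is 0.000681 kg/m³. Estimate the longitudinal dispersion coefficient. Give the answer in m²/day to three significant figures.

At the plume center C_max = M/(n_e·A·√(4πDt)), so D = M²/(4πt·(n_e·A·C_max)²).
n_e·A·C_max = 0.44 × 167 × 0.000681 = 0.05004 kg/m.
D = 1.48²/(4π × 69.8 × 0.05004²) = 0.997 m²/day.

0.997 m²/day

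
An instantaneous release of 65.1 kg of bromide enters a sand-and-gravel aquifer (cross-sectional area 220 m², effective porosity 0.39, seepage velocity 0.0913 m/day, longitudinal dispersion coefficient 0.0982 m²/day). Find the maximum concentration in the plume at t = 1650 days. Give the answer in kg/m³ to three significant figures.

The peak of an instantaneous 1D plume sits at x = vt; there the Gaussian factor is 1 and C_max = M/(n_e·A·√(4πDt)), where n_e·A is the pore area the mass is dissolved in.
√(4πDt) = √(4π × 0.0982 × 1650) = 45.12 m, so C_max = 65.1/(0.39 × 220 × 45.12) = 0.0168 kg/m³.

0.0168 kg/m³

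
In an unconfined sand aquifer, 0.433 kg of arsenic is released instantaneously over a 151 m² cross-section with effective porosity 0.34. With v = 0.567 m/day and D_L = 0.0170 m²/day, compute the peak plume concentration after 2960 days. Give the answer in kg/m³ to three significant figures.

0.000335 kg/m³

The peak of an instantaneous 1D plume sits at x = vt; there the Gaussian factor is 1 and C_max = M/(n_e·A·√(4πDt)), where n_e·A is the pore area the mass is dissolved in.
√(4πDt) = √(4π × 0.0170 × 2960) = 25.15 m, so C_max = 0.433/(0.34 × 151 × 25.15) = 0.000335 kg/m³.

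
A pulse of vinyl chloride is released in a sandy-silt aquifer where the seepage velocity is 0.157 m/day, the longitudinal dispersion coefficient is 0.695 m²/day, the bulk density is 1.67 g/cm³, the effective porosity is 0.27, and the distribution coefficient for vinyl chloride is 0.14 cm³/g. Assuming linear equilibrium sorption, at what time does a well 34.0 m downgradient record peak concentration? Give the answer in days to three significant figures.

Retardation factor R = 1 + ρ_b·K_d/n = 1 + 1.67 × 0.14/0.27 = 1.866.
Sorption retards both mechanisms: v_R = v/R = 0.08414 m/day, D_R = D/R = 0.3725 m²/day.
Peak time from v_R²t² + 2D_R t − x² = 0: t = (√(D_R² + v_R²x²) − D_R)/v_R².
√(D_R² + v_R²x²) = √(0.3725² + 0.08414² × 34.0²) = 2.885; v_R² = 0.007080.
t = (2.885 − 0.3725)/0.007080 = 355 days.

355 days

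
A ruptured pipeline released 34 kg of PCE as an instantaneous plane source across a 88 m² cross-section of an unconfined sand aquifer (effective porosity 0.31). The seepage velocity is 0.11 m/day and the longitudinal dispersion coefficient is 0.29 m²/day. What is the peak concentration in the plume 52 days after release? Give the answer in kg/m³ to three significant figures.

The peak of an instantaneous 1D plume sits at x = vt; there the Gaussian factor is 1 and C_max = M/(n_e·A·√(4πDt)), where n_e·A is the pore area the mass is dissolved in.
√(4πDt) = √(4π × 0.29 × 52) = 13.77 m, so C_max = 34/(0.31 × 88 × 13.77) = 0.0905 kg/m³.

0.0905 kg/m³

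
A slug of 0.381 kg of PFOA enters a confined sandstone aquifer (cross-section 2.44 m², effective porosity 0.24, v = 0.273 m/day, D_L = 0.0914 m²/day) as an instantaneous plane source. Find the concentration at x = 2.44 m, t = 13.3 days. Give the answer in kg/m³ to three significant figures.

0.124 kg/m³

For an instantaneous plane source, C(x,t) = M/(n_e·A·√(4πDt)) · exp(−(x−vt)²/(4Dt)), with n_e·A the pore (flow) area.
Plume center vt = 0.273 × 13.3 = 3.6309 m, so the well at 2.44 m is 1.1909 m upgradient of the peak.
√(4πDt) = 3.908 m, giving peak height M/(n_e·A·√(4πDt)) = 0.381/(0.24 × 2.44 × 3.908) = 0.1665 kg/m³.
(x−vt)²/(4Dt) = (-1.1909)²/(4 × 0.0914 × 13.3) = 0.2917; exp(−0.2917) = 0.7470.
C = 0.1665 × 0.7470 = 0.124 kg/m³.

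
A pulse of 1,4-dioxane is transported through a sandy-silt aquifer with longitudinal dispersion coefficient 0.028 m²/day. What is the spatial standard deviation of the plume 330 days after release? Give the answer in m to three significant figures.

Dispersive spreading gives a Gaussian with σ² = 2Dt; advection only shifts the center.
σ = √(2 × 0.028 × 330) = 4.30 m.

4.30 m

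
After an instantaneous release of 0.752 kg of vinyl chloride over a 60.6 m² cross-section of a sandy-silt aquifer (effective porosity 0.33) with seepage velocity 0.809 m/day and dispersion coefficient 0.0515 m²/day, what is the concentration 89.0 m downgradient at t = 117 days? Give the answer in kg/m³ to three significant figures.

For an instantaneous plane source, C(x,t) = M/(n_e·A·√(4πDt)) · exp(−(x−vt)²/(4Dt)), with n_e·A the pore (flow) area.
Plume center vt = 0.809 × 117 = 94.653 m, so the well at 89.0 m is 5.653 m upgradient of the peak.
√(4πDt) = 8.702 m, giving peak height M/(n_e·A·√(4πDt)) = 0.752/(0.33 × 60.6 × 8.702) = 0.004321 kg/m³.
(x−vt)²/(4Dt) = (-5.653)²/(4 × 0.0515 × 117) = 1.326; exp(−1.326) = 0.2655.
C = 0.004321 × 0.2655 = 0.00115 kg/m³.

0.00115 kg/m³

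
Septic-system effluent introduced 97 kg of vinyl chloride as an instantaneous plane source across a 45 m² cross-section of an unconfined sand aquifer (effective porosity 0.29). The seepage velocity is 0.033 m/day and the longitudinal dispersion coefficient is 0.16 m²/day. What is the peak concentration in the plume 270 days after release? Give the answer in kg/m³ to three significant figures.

The peak of an instantaneous 1D plume sits at x = vt; there the Gaussian factor is 1 and C_max = M/(n_e·A·√(4πDt)), where n_e·A is the pore area the mass is dissolved in.
√(4πDt) = √(4π × 0.16 × 270) = 23.30 m, so C_max = 97/(0.29 × 45 × 23.30) = 0.319 kg/m³.

0.319 kg/m³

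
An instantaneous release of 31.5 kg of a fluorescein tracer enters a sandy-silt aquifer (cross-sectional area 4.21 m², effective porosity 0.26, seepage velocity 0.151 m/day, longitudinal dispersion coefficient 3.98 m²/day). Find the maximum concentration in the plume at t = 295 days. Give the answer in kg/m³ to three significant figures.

0.237 kg/m³

The peak of an instantaneous 1D plume sits at x = vt; there the Gaussian factor is 1 and C_max = M/(n_e·A·√(4πDt)), where n_e·A is the pore area the mass is dissolved in.
√(4πDt) = √(4π × 3.98 × 295) = 121.5 m, so C_max = 31.5/(0.26 × 4.21 × 121.5) = 0.237 kg/m³.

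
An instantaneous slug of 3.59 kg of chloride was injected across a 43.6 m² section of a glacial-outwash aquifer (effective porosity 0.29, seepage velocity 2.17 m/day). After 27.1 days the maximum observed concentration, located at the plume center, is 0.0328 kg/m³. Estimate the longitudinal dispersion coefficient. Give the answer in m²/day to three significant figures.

At the plume center C_max = M/(n_e·A·√(4πDt)), so D = M²/(4πt·(n_e·A·C_max)²).
n_e·A·C_max = 0.29 × 43.6 × 0.0328 = 0.4147 kg/m.
D = 3.59²/(4π × 27.1 × 0.4147²) = 0.220 m²/day.

0.220 m²/day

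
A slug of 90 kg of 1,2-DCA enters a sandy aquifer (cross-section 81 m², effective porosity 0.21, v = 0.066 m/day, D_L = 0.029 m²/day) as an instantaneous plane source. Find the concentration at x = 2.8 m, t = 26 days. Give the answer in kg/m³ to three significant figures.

1.16 kg/m³

For an instantaneous plane source, C(x,t) = M/(n_e·A·√(4πDt)) · exp(−(x−vt)²/(4Dt)), with n_e·A the pore (flow) area.
Plume center vt = 0.066 × 26 = 1.716 m, so the well at 2.8 m is 1.084 m downgradient of the peak.
√(4πDt) = 3.078 m, giving peak height M/(n_e·A·√(4πDt)) = 90/(0.21 × 81 × 3.078) = 1.719 kg/m³.
(x−vt)²/(4Dt) = (1.084)²/(4 × 0.029 × 26) = 0.3896; exp(−0.3896) = 0.6773.
C = 1.719 × 0.6773 = 1.16 kg/m³.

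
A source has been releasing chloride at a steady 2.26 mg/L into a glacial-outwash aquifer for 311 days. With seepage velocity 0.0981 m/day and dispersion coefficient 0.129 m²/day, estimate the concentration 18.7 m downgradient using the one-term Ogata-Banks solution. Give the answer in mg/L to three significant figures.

For a continuous step input, C/C₀ ≈ ½·erfc((x−vt)/(2√(Dt))).
vt = 0.0981 × 311 = 30.5091 m and 2√(Dt) = 2√(0.129 × 311) = 12.67 m.
Argument (x−vt)/(2√(Dt)) = (18.7 − 30.5091)/12.67 = -0.9321; ½·erfc(-0.9321) = 0.9063.
C = 2.26 × 0.9063 = 2.05 mg/L.

2.05 mg/L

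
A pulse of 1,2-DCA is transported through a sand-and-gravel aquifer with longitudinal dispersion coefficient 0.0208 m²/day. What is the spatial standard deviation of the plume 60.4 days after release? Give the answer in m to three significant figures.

1.59 m

Dispersive spreading gives a Gaussian with σ² = 2Dt; advection only shifts the center.
σ = √(2 × 0.0208 × 60.4) = 1.59 m.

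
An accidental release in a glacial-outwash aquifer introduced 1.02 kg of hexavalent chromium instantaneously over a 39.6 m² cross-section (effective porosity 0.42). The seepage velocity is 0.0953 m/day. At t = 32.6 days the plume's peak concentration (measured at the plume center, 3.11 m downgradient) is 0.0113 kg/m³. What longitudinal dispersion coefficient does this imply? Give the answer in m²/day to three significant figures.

0.0719 m²/day

At the plume center C_max = M/(n_e·A·√(4πDt)), so D = M²/(4πt·(n_e·A·C_max)²).
n_e·A·C_max = 0.42 × 39.6 × 0.0113 = 0.1879 kg/m.
D = 1.02²/(4π × 32.6 × 0.1879²) = 0.0719 m²/day.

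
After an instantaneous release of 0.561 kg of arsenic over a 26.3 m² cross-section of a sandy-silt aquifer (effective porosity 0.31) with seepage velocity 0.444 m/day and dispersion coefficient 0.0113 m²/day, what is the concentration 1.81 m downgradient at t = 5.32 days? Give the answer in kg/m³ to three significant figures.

0.0223 kg/m³

For an instantaneous plane source, C(x,t) = M/(n_e·A·√(4πDt)) · exp(−(x−vt)²/(4Dt)), with n_e·A the pore (flow) area.
Plume center vt = 0.444 × 5.32 = 2.36208 m, so the well at 1.81 m is 0.55208 m upgradient of the peak.
√(4πDt) = 0.8692 m, giving peak height M/(n_e·A·√(4πDt)) = 0.561/(0.31 × 26.3 × 0.8692) = 0.07916 kg/m³.
(x−vt)²/(4Dt) = (-0.55208)²/(4 × 0.0113 × 5.32) = 1.268; exp(−1.268) = 0.2814.
C = 0.07916 × 0.2814 = 0.0223 kg/m³.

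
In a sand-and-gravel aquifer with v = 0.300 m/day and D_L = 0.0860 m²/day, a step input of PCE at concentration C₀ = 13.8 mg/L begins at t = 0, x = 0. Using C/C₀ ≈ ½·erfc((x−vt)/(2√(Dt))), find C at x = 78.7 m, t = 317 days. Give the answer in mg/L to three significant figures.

13.6 mg/L

For a continuous step input, C/C₀ ≈ ½·erfc((x−vt)/(2√(Dt))).
vt = 0.300 × 317 = 95.1 m and 2√(Dt) = 2√(0.0860 × 317) = 10.44 m.
Argument (x−vt)/(2√(Dt)) = (78.7 − 95.1)/10.44 = -1.571; ½·erfc(-1.571) = 0.9868.
C = 13.8 × 0.9868 = 13.6 mg/L.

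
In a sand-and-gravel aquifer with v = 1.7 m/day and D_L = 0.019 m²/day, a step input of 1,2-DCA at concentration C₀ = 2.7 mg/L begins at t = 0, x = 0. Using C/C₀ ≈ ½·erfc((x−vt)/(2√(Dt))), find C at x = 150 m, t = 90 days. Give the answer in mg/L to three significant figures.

2.56 mg/L

For a continuous step input, C/C₀ ≈ ½·erfc((x−vt)/(2√(Dt))).
vt = 1.7 × 90 = 153 m and 2√(Dt) = 2√(0.019 × 90) = 2.615 m.
Argument (x−vt)/(2√(Dt)) = (150 − 153)/2.615 = -1.147; ½·erfc(-1.147) = 0.9476.
C = 2.7 × 0.9476 = 2.56 mg/L.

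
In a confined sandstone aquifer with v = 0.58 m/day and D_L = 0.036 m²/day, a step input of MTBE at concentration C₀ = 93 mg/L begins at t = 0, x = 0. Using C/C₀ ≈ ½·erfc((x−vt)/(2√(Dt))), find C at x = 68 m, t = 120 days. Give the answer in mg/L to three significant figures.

For a continuous step input, C/C₀ ≈ ½·erfc((x−vt)/(2√(Dt))).
vt = 0.58 × 120 = 69.6 m and 2√(Dt) = 2√(0.036 × 120) = 4.157 m.
Argument (x−vt)/(2√(Dt)) = (68 − 69.6)/4.157 = -0.3849; ½·erfc(-0.3849) = 0.7069.
C = 93 × 0.7069 = 65.7 mg/L.

65.7 mg/L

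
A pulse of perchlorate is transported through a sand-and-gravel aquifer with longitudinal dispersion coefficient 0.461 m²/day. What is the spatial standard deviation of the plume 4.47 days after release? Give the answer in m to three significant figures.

Dispersive spreading gives a Gaussian with σ² = 2Dt; advection only shifts the center.
σ = √(2 × 0.461 × 4.47) = 2.03 m.

2.03 m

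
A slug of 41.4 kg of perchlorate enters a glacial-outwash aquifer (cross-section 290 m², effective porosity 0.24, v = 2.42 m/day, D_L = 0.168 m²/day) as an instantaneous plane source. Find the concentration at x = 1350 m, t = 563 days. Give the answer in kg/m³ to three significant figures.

0.0114 kg/m³

For an instantaneous plane source, C(x,t) = M/(n_e·A·√(4πDt)) · exp(−(x−vt)²/(4Dt)), with n_e·A the pore (flow) area.
Plume center vt = 2.42 × 563 = 1362.46 m, so the well at 1350 m is 12.46 m upgradient of the peak.
√(4πDt) = 34.48 m, giving peak height M/(n_e·A·√(4πDt)) = 41.4/(0.24 × 290 × 34.48) = 0.01725 kg/m³.
(x−vt)²/(4Dt) = (-12.46)²/(4 × 0.168 × 563) = 0.4104; exp(−0.4104) = 0.6634.
C = 0.01725 × 0.6634 = 0.0114 kg/m³.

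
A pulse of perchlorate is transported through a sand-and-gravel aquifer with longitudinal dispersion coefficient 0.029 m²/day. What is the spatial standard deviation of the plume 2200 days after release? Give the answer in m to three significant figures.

11.3 m

Dispersive spreading gives a Gaussian with σ² = 2Dt; advection only shifts the center.
σ = √(2 × 0.029 × 2200) = 11.3 m.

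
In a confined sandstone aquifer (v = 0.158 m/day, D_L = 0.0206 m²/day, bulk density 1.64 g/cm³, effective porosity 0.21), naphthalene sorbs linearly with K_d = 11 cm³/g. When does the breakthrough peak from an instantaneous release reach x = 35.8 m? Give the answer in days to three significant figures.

Retardation factor R = 1 + ρ_b·K_d/n = 1 + 1.64 × 11/0.21 = 86.90.
Sorption retards both mechanisms: v_R = v/R = 0.001818 m/day, D_R = D/R = 0.0002371 m²/day.
Peak time from v_R²t² + 2D_R t − x² = 0: t = (√(D_R² + v_R²x²) − D_R)/v_R².
√(D_R² + v_R²x²) = √(0.0002371² + 0.001818² × 35.8²) = 0.06508; v_R² = 3.305e-06.
t = (0.06508 − 0.0002371)/3.305e-06 = 19600 days.

19600 days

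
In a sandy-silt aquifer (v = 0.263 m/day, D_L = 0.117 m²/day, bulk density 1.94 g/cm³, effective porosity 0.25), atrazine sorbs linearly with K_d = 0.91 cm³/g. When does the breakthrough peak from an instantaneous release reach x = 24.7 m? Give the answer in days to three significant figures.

Retardation factor R = 1 + ρ_b·K_d/n = 1 + 1.94 × 0.91/0.25 = 8.062.
Sorption retards both mechanisms: v_R = v/R = 0.03262 m/day, D_R = D/R = 0.01451 m²/day.
Peak time from v_R²t² + 2D_R t − x² = 0: t = (√(D_R² + v_R²x²) − D_R)/v_R².
√(D_R² + v_R²x²) = √(0.01451² + 0.03262² × 24.7²) = 0.8058; v_R² = 0.001064.
t = (0.8058 − 0.01451)/0.001064 = 744 days.

744 days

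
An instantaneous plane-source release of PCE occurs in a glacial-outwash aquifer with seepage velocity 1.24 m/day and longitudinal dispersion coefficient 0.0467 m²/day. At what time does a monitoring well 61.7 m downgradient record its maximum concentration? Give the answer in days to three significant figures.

For the 1D instantaneous-source solution, setting ∂C/∂t = 0 at fixed x gives v²t² + 2Dt − x² = 0, so t = (√(D² + v²x²) − D)/v².
√(D² + v²x²) = √(0.0467² + 1.24² × 61.7²) = 76.51; v² = 1.5376.
t = (76.51 − 0.0467)/1.5376 = 49.7 days (vs. the pure-advection estimate x/v = 49.8 d).

49.7 days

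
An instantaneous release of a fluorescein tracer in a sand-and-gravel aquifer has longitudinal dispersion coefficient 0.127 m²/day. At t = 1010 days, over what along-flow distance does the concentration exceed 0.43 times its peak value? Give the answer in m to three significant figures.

41.6 m

The plume is Gaussian with σ = √(2Dt) = √(2 × 0.127 × 1010) = 16.02 m.
C/C_peak = exp(−Δx²/(2σ²)) = 0.43 ⇒ Δx = σ·√(−2 ln 0.43) = 16.02 × 1.299 = 20.81 m.
Width = 2Δx = 41.6 m.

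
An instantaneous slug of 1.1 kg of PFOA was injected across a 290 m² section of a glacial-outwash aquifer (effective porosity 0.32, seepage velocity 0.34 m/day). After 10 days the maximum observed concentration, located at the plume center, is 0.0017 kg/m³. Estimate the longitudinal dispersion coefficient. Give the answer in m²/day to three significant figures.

0.387 m²/day

At the plume center C_max = M/(n_e·A·√(4πDt)), so D = M²/(4πt·(n_e·A·C_max)²).
n_e·A·C_max = 0.32 × 290 × 0.0017 = 0.1578 kg/m.
D = 1.1²/(4π × 10 × 0.1578²) = 0.387 m²/day.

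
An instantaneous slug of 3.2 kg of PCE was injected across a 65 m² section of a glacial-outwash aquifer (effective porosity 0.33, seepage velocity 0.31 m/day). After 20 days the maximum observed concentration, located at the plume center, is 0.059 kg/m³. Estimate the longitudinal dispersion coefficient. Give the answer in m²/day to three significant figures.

0.0254 m²/day

At the plume center C_max = M/(n_e·A·√(4πDt)), so D = M²/(4πt·(n_e·A·C_max)²).
n_e·A·C_max = 0.33 × 65 × 0.059 = 1.266 kg/m.
D = 3.2²/(4π × 20 × 1.266²) = 0.0254 m²/day.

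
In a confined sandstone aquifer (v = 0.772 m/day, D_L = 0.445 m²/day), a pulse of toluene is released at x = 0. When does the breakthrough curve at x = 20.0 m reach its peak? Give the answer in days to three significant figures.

25.2 days

For the 1D instantaneous-source solution, setting ∂C/∂t = 0 at fixed x gives v²t² + 2Dt − x² = 0, so t = (√(D² + v²x²) − D)/v².
√(D² + v²x²) = √(0.445² + 0.772² × 20.0²) = 15.45; v² = 0.595984.
t = (15.45 − 0.445)/0.595984 = 25.2 days (vs. the pure-advection estimate x/v = 25.9 d).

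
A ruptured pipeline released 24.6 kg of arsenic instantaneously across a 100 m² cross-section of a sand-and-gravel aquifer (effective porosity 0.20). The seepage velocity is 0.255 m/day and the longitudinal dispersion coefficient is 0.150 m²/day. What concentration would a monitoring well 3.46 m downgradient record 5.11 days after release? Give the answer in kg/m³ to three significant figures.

0.0869 kg/m³

For an instantaneous plane source, C(x,t) = M/(n_e·A·√(4πDt)) · exp(−(x−vt)²/(4Dt)), with n_e·A the pore (flow) area.
Plume center vt = 0.255 × 5.11 = 1.30305 m, so the well at 3.46 m is 2.15695 m downgradient of the peak.
√(4πDt) = 3.104 m, giving peak height M/(n_e·A·√(4πDt)) = 24.6/(0.20 × 100 × 3.104) = 0.3963 kg/m³.
(x−vt)²/(4Dt) = (2.15695)²/(4 × 0.150 × 5.11) = 1.517; exp(−1.517) = 0.2194.
C = 0.3963 × 0.2194 = 0.0869 kg/m³.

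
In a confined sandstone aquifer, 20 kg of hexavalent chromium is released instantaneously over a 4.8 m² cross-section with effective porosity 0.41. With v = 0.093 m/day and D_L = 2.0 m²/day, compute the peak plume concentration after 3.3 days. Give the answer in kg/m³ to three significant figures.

The peak of an instantaneous 1D plume sits at x = vt; there the Gaussian factor is 1 and C_max = M/(n_e·A·√(4πDt)), where n_e·A is the pore area the mass is dissolved in.
√(4πDt) = √(4π × 2.0 × 3.3) = 9.107 m, so C_max = 20/(0.41 × 4.8 × 9.107) = 1.12 kg/m³.

1.12 kg/m³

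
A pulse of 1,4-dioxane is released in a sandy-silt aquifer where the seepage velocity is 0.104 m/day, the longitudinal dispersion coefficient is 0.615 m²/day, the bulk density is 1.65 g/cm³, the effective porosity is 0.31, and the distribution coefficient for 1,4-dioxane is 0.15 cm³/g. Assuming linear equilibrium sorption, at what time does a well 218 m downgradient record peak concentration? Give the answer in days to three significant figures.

Retardation factor R = 1 + ρ_b·K_d/n = 1 + 1.65 × 0.15/0.31 = 1.798.
Sorption retards both mechanisms: v_R = v/R = 0.05784 m/day, D_R = D/R = 0.3420 m²/day.
Peak time from v_R²t² + 2D_R t − x² = 0: t = (√(D_R² + v_R²x²) − D_R)/v_R².
√(D_R² + v_R²x²) = √(0.3420² + 0.05784² × 218²) = 12.61; v_R² = 0.003345.
t = (12.61 − 0.3420)/0.003345 = 3670 days.

3670 days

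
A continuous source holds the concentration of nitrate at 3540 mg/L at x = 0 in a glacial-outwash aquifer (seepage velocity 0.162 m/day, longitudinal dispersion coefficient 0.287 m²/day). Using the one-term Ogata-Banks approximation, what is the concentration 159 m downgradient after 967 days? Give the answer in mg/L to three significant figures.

1630 mg/L

For a continuous step input, C/C₀ ≈ ½·erfc((x−vt)/(2√(Dt))).
vt = 0.162 × 967 = 156.654 m and 2√(Dt) = 2√(0.287 × 967) = 33.32 m.
Argument (x−vt)/(2√(Dt)) = (159 − 156.654)/33.32 = 0.07041; ½·erfc(0.07041) = 0.4603.
C = 3540 × 0.4603 = 1630 mg/L.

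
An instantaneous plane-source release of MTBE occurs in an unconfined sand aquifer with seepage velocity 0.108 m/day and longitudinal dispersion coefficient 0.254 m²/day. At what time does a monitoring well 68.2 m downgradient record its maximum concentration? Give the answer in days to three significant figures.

For the 1D instantaneous-source solution, setting ∂C/∂t = 0 at fixed x gives v²t² + 2Dt − x² = 0, so t = (√(D² + v²x²) − D)/v².
√(D² + v²x²) = √(0.254² + 0.108² × 68.2²) = 7.370; v² = 0.011664.
t = (7.370 − 0.254)/0.011664 = 610 days (vs. the pure-advection estimate x/v = 631 d).

610 days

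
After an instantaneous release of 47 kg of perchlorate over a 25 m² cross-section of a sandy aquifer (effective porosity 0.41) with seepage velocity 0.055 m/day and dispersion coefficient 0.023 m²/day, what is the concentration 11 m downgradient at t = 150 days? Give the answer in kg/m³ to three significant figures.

0.403 kg/m³

For an instantaneous plane source, C(x,t) = M/(n_e·A·√(4πDt)) · exp(−(x−vt)²/(4Dt)), with n_e·A the pore (flow) area.
Plume center vt = 0.055 × 150 = 8.25 m, so the well at 11 m is 2.75 m downgradient of the peak.
√(4πDt) = 6.584 m, giving peak height M/(n_e·A·√(4πDt)) = 47/(0.41 × 25 × 6.584) = 0.6964 kg/m³.
(x−vt)²/(4Dt) = (2.75)²/(4 × 0.023 × 150) = 0.5480; exp(−0.5480) = 0.5781.
C = 0.6964 × 0.5781 = 0.403 kg/m³.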